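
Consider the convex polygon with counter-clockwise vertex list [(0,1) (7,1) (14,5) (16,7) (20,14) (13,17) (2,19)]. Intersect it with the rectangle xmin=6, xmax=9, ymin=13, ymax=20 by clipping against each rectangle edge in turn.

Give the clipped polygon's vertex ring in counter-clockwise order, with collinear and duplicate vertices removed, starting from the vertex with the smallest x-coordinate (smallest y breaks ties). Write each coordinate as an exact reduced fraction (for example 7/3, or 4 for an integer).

Clipped polygon: [(6,13) (9,13) (9,195/11) (6,201/11)]

1. After x ≥ 6: [(6,1) (7,1) (14,5) (16,7) (20,14) (13,17) (6,201/11)]
2. After x ≤ 9: [(6,1) (7,1) (9,15/7) (9,195/11) (6,201/11)]
3. After y ≥ 13: [(6,13) (9,13) (9,195/11) (6,201/11)]
4. After y ≤ 20: [(6,13) (9,13) (9,195/11) (6,201/11)]
5. Canonical ring: [(6,13) (9,13) (9,195/11) (6,201/11)]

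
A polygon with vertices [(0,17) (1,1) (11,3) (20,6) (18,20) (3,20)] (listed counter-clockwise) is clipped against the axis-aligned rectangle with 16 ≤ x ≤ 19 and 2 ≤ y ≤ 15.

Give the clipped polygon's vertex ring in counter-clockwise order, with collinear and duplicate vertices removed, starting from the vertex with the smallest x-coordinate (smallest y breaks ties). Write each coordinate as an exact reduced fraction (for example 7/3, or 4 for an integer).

1. After x ≥ 16: [(16,14/3) (20,6) (18,20) (16,20)]
2. After x ≤ 19: [(16,14/3) (19,17/3) (19,13) (18,20) (16,20)]
3. After y ≥ 2: [(16,14/3) (19,17/3) (19,13) (18,20) (16,20)]
4. After y ≤ 15: [(16,15) (16,14/3) (19,17/3) (19,13) (131/7,15)]
5. Canonical ring: [(16,14/3) (19,17/3) (19,13) (131/7,15) (16,15)]

Clipped polygon: [(16,14/3) (19,17/3) (19,13) (131/7,15) (16,15)]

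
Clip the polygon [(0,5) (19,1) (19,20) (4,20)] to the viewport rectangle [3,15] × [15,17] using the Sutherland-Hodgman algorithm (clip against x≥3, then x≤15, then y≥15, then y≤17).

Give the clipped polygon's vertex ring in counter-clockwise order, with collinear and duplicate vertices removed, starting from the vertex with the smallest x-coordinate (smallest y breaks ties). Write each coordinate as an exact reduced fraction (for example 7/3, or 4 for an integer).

1. After x ≥ 3: [(3,65/4) (3,83/19) (19,1) (19,20) (4,20)]
2. After x ≤ 15: [(3,65/4) (3,83/19) (15,35/19) (15,20) (4,20)]
3. After y ≥ 15: [(3,65/4) (3,15) (15,15) (15,20) (4,20)]
4. After y ≤ 17: [(16/5,17) (3,65/4) (3,15) (15,15) (15,17)]
5. Canonical ring: [(3,15) (15,15) (15,17) (16/5,17) (3,65/4)]

Clipped polygon: [(3,15) (15,15) (15,17) (16/5,17) (3,65/4)]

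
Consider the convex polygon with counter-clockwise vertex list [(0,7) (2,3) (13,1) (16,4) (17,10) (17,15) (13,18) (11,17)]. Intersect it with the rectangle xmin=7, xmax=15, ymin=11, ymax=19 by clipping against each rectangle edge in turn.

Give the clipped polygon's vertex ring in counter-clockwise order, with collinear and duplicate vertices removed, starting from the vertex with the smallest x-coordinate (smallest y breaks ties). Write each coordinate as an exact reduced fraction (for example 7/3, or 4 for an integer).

1. After x ≥ 7: [(7,147/11) (7,23/11) (13,1) (16,4) (17,10) (17,15) (13,18) (11,17)]
2. After x ≤ 15: [(7,147/11) (7,23/11) (13,1) (15,3) (15,33/2) (13,18) (11,17)]
3. After y ≥ 11: [(7,147/11) (7,11) (15,11) (15,33/2) (13,18) (11,17)]
4. After y ≤ 19: [(7,147/11) (7,11) (15,11) (15,33/2) (13,18) (11,17)]
5. Canonical ring: [(7,11) (15,11) (15,33/2) (13,18) (11,17) (7,147/11)]

Clipped polygon: [(7,11) (15,11) (15,33/2) (13,18) (11,17) (7,147/11)]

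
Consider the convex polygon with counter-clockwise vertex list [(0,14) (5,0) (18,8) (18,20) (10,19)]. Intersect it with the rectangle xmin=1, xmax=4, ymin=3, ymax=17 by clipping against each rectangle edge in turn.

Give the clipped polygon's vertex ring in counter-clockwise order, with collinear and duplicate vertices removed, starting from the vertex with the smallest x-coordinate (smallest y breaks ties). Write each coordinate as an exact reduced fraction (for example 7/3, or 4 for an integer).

1. After x ≥ 1: [(1,29/2) (1,56/5) (5,0) (18,8) (18,20) (10,19)]
2. After x ≤ 4: [(4,16) (1,29/2) (1,56/5) (4,14/5)]
3. After y ≥ 3: [(4,3) (4,16) (1,29/2) (1,56/5) (55/14,3)]
4. After y ≤ 17: [(4,3) (4,16) (1,29/2) (1,56/5) (55/14,3)]
5. Canonical ring: [(1,56/5) (55/14,3) (4,3) (4,16) (1,29/2)]

Clipped polygon: [(1,56/5) (55/14,3) (4,3) (4,16) (1,29/2)]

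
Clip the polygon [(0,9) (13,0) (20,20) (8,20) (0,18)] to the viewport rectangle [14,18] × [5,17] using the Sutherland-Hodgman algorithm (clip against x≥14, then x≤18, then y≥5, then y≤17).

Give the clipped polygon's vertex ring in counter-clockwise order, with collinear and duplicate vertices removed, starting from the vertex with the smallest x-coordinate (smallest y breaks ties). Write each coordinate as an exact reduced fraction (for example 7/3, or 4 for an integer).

1. After x ≥ 14: [(14,20/7) (20,20) (14,20)]
2. After x ≤ 18: [(14,20/7) (18,100/7) (18,20) (14,20)]
3. After y ≥ 5: [(14,5) (59/4,5) (18,100/7) (18,20) (14,20)]
4. After y ≤ 17: [(14,17) (14,5) (59/4,5) (18,100/7) (18,17)]
5. Canonical ring: [(14,5) (59/4,5) (18,100/7) (18,17) (14,17)]

Clipped polygon: [(14,5) (59/4,5) (18,100/7) (18,17) (14,17)]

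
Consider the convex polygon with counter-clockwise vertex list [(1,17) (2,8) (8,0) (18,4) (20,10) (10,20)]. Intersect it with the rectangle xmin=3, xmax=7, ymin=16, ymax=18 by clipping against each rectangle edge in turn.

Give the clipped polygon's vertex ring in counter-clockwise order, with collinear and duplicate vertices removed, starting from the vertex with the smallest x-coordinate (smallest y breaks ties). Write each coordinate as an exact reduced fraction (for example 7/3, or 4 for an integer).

1. After x ≥ 3: [(3,53/3) (3,20/3) (8,0) (18,4) (20,10) (10,20)]
2. After x ≤ 7: [(7,19) (3,53/3) (3,20/3) (7,4/3)]
3. After y ≥ 16: [(7,16) (7,19) (3,53/3) (3,16)]
4. After y ≤ 18: [(7,16) (7,18) (4,18) (3,53/3) (3,16)]
5. Canonical ring: [(3,16) (7,16) (7,18) (4,18) (3,53/3)]

Clipped polygon: [(3,16) (7,16) (7,18) (4,18) (3,53/3)]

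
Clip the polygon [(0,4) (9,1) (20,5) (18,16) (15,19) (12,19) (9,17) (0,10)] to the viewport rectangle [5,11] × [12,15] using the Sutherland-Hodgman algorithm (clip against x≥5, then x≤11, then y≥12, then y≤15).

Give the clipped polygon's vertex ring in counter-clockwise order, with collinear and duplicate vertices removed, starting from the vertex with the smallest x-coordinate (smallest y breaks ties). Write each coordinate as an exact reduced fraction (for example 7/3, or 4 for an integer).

Clipped polygon: [(5,12) (11,12) (11,15) (45/7,15) (5,125/9)]

1. After x ≥ 5: [(5,7/3) (9,1) (20,5) (18,16) (15,19) (12,19) (9,17) (5,125/9)]
2. After x ≤ 11: [(5,7/3) (9,1) (11,19/11) (11,55/3) (9,17) (5,125/9)]
3. After y ≥ 12: [(5,12) (11,12) (11,55/3) (9,17) (5,125/9)]
4. After y ≤ 15: [(5,12) (11,12) (11,15) (45/7,15) (5,125/9)]
5. Canonical ring: [(5,12) (11,12) (11,15) (45/7,15) (5,125/9)]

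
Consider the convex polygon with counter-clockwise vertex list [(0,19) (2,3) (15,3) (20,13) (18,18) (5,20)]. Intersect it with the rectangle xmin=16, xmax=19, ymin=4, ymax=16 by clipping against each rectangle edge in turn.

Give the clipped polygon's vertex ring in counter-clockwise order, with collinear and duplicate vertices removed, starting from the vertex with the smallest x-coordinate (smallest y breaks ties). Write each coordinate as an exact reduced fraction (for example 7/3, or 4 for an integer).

Clipped polygon: [(16,5) (19,11) (19,31/2) (94/5,16) (16,16)]

1. After x ≥ 16: [(16,5) (20,13) (18,18) (16,238/13)]
2. After x ≤ 19: [(16,5) (19,11) (19,31/2) (18,18) (16,238/13)]
3. After y ≥ 4: [(16,5) (19,11) (19,31/2) (18,18) (16,238/13)]
4. After y ≤ 16: [(16,16) (16,5) (19,11) (19,31/2) (94/5,16)]
5. Canonical ring: [(16,5) (19,11) (19,31/2) (94/5,16) (16,16)]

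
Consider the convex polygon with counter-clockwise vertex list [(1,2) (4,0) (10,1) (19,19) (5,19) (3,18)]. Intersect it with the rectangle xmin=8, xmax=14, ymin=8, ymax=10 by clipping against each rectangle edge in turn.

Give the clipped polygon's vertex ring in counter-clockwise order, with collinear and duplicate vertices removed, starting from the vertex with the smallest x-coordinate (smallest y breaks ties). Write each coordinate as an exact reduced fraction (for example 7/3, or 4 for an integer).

1. After x ≥ 8: [(8,2/3) (10,1) (19,19) (8,19)]
2. After x ≤ 14: [(8,2/3) (10,1) (14,9) (14,19) (8,19)]
3. After y ≥ 8: [(8,8) (27/2,8) (14,9) (14,19) (8,19)]
4. After y ≤ 10: [(8,10) (8,8) (27/2,8) (14,9) (14,10)]
5. Canonical ring: [(8,8) (27/2,8) (14,9) (14,10) (8,10)]

Clipped polygon: [(8,8) (27/2,8) (14,9) (14,10) (8,10)]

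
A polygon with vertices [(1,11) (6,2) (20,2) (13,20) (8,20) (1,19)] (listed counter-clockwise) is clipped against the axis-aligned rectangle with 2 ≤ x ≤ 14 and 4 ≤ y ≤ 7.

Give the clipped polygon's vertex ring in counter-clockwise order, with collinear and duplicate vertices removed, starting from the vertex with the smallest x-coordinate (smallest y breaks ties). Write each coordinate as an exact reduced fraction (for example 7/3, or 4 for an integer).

Clipped polygon: [(29/9,7) (44/9,4) (14,4) (14,7)]

1. After x ≥ 2: [(2,46/5) (6,2) (20,2) (13,20) (8,20) (2,134/7)]
2. After x ≤ 14: [(2,46/5) (6,2) (14,2) (14,122/7) (13,20) (8,20) (2,134/7)]
3. After y ≥ 4: [(2,46/5) (44/9,4) (14,4) (14,122/7) (13,20) (8,20) (2,134/7)]
4. After y ≤ 7: [(29/9,7) (44/9,4) (14,4) (14,7)]
5. Canonical ring: [(29/9,7) (44/9,4) (14,4) (14,7)]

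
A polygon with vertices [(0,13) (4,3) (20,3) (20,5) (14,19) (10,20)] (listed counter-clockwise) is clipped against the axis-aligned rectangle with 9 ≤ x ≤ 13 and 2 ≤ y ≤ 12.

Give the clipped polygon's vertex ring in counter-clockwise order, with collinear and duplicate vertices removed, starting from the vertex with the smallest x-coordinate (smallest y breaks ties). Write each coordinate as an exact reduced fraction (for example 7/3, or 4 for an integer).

Clipped polygon: [(9,3) (13,3) (13,12) (9,12)]

1. After x ≥ 9: [(9,193/10) (9,3) (20,3) (20,5) (14,19) (10,20)]
2. After x ≤ 13: [(9,193/10) (9,3) (13,3) (13,77/4) (10,20)]
3. After y ≥ 2: [(9,193/10) (9,3) (13,3) (13,77/4) (10,20)]
4. After y ≤ 12: [(9,12) (9,3) (13,3) (13,12)]
5. Canonical ring: [(9,3) (13,3) (13,12) (9,12)]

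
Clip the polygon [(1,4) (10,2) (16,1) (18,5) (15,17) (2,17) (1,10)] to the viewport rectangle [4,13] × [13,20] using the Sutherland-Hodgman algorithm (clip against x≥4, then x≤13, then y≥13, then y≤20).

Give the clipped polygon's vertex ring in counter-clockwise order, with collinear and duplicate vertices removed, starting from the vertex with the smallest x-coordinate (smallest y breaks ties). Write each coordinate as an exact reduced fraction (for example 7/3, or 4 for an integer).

Clipped polygon: [(4,13) (13,13) (13,17) (4,17)]

1. After x ≥ 4: [(4,10/3) (10,2) (16,1) (18,5) (15,17) (4,17)]
2. After x ≤ 13: [(4,10/3) (10,2) (13,3/2) (13,17) (4,17)]
3. After y ≥ 13: [(4,13) (13,13) (13,17) (4,17)]
4. After y ≤ 20: [(4,13) (13,13) (13,17) (4,17)]
5. Canonical ring: [(4,13) (13,13) (13,17) (4,17)]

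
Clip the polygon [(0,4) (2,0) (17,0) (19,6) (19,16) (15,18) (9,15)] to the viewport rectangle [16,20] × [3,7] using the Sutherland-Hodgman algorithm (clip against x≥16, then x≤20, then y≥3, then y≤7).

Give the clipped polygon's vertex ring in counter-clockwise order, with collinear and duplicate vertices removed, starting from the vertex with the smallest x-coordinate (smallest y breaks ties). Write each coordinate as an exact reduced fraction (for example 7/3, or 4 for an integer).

1. After x ≥ 16: [(16,0) (17,0) (19,6) (19,16) (16,35/2)]
2. After x ≤ 20: [(16,0) (17,0) (19,6) (19,16) (16,35/2)]
3. After y ≥ 3: [(16,3) (18,3) (19,6) (19,16) (16,35/2)]
4. After y ≤ 7: [(16,7) (16,3) (18,3) (19,6) (19,7)]
5. Canonical ring: [(16,3) (18,3) (19,6) (19,7) (16,7)]

Clipped polygon: [(16,3) (18,3) (19,6) (19,7) (16,7)]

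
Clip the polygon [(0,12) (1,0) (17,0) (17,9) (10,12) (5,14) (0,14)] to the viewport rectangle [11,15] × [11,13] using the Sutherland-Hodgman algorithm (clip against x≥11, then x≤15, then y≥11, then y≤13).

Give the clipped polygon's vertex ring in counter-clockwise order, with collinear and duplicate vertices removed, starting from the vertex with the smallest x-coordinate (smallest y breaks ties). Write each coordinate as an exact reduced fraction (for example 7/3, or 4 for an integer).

Clipped polygon: [(11,11) (37/3,11) (11,81/7)]

1. After x ≥ 11: [(11,0) (17,0) (17,9) (11,81/7)]
2. After x ≤ 15: [(11,0) (15,0) (15,69/7) (11,81/7)]
3. After y ≥ 11: [(11,11) (37/3,11) (11,81/7)]
4. After y ≤ 13: [(11,11) (37/3,11) (11,81/7)]
5. Canonical ring: [(11,11) (37/3,11) (11,81/7)]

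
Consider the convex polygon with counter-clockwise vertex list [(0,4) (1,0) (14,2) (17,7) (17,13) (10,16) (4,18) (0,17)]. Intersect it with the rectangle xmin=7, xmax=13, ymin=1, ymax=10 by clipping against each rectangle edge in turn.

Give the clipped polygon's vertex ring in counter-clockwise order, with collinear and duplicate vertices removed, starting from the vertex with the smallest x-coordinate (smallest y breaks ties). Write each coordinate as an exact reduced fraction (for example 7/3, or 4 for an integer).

1. After x ≥ 7: [(7,12/13) (14,2) (17,7) (17,13) (10,16) (7,17)]
2. After x ≤ 13: [(7,12/13) (13,24/13) (13,103/7) (10,16) (7,17)]
3. After y ≥ 1: [(7,1) (15/2,1) (13,24/13) (13,103/7) (10,16) (7,17)]
4. After y ≤ 10: [(7,10) (7,1) (15/2,1) (13,24/13) (13,10)]
5. Canonical ring: [(7,1) (15/2,1) (13,24/13) (13,10) (7,10)]

Clipped polygon: [(7,1) (15/2,1) (13,24/13) (13,10) (7,10)]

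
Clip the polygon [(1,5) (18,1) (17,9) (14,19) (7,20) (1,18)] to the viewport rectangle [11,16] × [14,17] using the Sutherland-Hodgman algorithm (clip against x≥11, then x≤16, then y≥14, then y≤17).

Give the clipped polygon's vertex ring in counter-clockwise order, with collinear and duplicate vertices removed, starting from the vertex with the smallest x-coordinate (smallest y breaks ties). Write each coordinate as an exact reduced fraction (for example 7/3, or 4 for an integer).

1. After x ≥ 11: [(11,45/17) (18,1) (17,9) (14,19) (11,136/7)]
2. After x ≤ 16: [(11,45/17) (16,25/17) (16,37/3) (14,19) (11,136/7)]
3. After y ≥ 14: [(11,14) (31/2,14) (14,19) (11,136/7)]
4. After y ≤ 17: [(11,17) (11,14) (31/2,14) (73/5,17)]
5. Canonical ring: [(11,14) (31/2,14) (73/5,17) (11,17)]

Clipped polygon: [(11,14) (31/2,14) (73/5,17) (11,17)]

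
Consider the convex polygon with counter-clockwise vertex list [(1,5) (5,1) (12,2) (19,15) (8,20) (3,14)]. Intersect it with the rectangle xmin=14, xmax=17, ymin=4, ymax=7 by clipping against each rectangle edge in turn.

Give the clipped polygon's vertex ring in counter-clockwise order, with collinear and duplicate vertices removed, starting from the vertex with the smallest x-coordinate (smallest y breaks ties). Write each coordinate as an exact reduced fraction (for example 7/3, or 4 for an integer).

Clipped polygon: [(14,40/7) (191/13,7) (14,7)]

1. After x ≥ 14: [(14,40/7) (19,15) (14,190/11)]
2. After x ≤ 17: [(14,40/7) (17,79/7) (17,175/11) (14,190/11)]
3. After y ≥ 4: [(14,40/7) (17,79/7) (17,175/11) (14,190/11)]
4. After y ≤ 7: [(14,7) (14,40/7) (191/13,7)]
5. Canonical ring: [(14,40/7) (191/13,7) (14,7)]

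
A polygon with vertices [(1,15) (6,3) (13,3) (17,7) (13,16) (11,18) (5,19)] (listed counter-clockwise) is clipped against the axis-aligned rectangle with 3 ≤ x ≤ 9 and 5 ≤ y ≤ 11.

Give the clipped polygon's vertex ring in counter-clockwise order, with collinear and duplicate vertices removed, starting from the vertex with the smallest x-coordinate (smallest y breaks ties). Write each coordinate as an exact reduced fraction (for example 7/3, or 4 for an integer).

Clipped polygon: [(3,51/5) (31/6,5) (9,5) (9,11) (3,11)]

1. After x ≥ 3: [(3,17) (3,51/5) (6,3) (13,3) (17,7) (13,16) (11,18) (5,19)]
2. After x ≤ 9: [(3,17) (3,51/5) (6,3) (9,3) (9,55/3) (5,19)]
3. After y ≥ 5: [(3,17) (3,51/5) (31/6,5) (9,5) (9,55/3) (5,19)]
4. After y ≤ 11: [(3,11) (3,51/5) (31/6,5) (9,5) (9,11)]
5. Canonical ring: [(3,51/5) (31/6,5) (9,5) (9,11) (3,11)]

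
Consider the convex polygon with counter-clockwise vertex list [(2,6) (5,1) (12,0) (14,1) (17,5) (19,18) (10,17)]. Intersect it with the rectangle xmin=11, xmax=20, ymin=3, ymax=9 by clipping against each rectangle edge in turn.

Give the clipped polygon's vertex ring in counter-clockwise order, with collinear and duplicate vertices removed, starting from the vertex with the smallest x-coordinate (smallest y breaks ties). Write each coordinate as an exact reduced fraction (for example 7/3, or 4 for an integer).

Clipped polygon: [(11,3) (31/2,3) (17,5) (229/13,9) (11,9)]

1. After x ≥ 11: [(11,1/7) (12,0) (14,1) (17,5) (19,18) (11,154/9)]
2. After x ≤ 20: [(11,1/7) (12,0) (14,1) (17,5) (19,18) (11,154/9)]
3. After y ≥ 3: [(11,3) (31/2,3) (17,5) (19,18) (11,154/9)]
4. After y ≤ 9: [(11,9) (11,3) (31/2,3) (17,5) (229/13,9)]
5. Canonical ring: [(11,3) (31/2,3) (17,5) (229/13,9) (11,9)]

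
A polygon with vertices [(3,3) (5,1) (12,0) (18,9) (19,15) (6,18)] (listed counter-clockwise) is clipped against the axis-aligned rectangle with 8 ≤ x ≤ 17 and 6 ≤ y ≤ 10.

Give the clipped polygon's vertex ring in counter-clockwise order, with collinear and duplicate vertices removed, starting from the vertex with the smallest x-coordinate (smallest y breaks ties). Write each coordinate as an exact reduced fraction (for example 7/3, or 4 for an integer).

1. After x ≥ 8: [(8,4/7) (12,0) (18,9) (19,15) (8,228/13)]
2. After x ≤ 17: [(8,4/7) (12,0) (17,15/2) (17,201/13) (8,228/13)]
3. After y ≥ 6: [(8,6) (16,6) (17,15/2) (17,201/13) (8,228/13)]
4. After y ≤ 10: [(8,10) (8,6) (16,6) (17,15/2) (17,10)]
5. Canonical ring: [(8,6) (16,6) (17,15/2) (17,10) (8,10)]

Clipped polygon: [(8,6) (16,6) (17,15/2) (17,10) (8,10)]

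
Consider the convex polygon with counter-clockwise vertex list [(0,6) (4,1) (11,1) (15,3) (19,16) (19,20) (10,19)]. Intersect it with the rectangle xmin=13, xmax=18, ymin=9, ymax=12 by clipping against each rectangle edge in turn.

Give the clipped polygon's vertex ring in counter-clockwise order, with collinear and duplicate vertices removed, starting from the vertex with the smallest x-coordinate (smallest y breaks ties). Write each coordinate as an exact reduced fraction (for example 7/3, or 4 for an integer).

Clipped polygon: [(13,9) (219/13,9) (231/13,12) (13,12)]

1. After x ≥ 13: [(13,2) (15,3) (19,16) (19,20) (13,58/3)]
2. After x ≤ 18: [(13,2) (15,3) (18,51/4) (18,179/9) (13,58/3)]
3. After y ≥ 9: [(13,9) (219/13,9) (18,51/4) (18,179/9) (13,58/3)]
4. After y ≤ 12: [(13,12) (13,9) (219/13,9) (231/13,12)]
5. Canonical ring: [(13,9) (219/13,9) (231/13,12) (13,12)]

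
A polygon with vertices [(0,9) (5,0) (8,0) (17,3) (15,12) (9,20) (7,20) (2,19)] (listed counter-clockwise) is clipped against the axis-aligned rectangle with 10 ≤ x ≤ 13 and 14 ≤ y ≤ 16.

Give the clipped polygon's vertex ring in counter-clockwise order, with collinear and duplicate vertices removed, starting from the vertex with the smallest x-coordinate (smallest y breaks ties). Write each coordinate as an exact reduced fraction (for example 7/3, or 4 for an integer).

1. After x ≥ 10: [(10,2/3) (17,3) (15,12) (10,56/3)]
2. After x ≤ 13: [(10,2/3) (13,5/3) (13,44/3) (10,56/3)]
3. After y ≥ 14: [(10,14) (13,14) (13,44/3) (10,56/3)]
4. After y ≤ 16: [(10,16) (10,14) (13,14) (13,44/3) (12,16)]
5. Canonical ring: [(10,14) (13,14) (13,44/3) (12,16) (10,16)]

Clipped polygon: [(10,14) (13,14) (13,44/3) (12,16) (10,16)]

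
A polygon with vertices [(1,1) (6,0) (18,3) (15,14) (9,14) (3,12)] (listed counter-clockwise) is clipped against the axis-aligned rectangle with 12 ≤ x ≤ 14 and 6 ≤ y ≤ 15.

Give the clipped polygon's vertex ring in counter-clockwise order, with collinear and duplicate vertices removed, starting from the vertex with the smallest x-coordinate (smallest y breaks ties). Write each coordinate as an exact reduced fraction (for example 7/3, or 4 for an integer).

Clipped polygon: [(12,6) (14,6) (14,14) (12,14)]

1. After x ≥ 12: [(12,3/2) (18,3) (15,14) (12,14)]
2. After x ≤ 14: [(12,3/2) (14,2) (14,14) (12,14)]
3. After y ≥ 6: [(12,6) (14,6) (14,14) (12,14)]
4. After y ≤ 15: [(12,6) (14,6) (14,14) (12,14)]
5. Canonical ring: [(12,6) (14,6) (14,14) (12,14)]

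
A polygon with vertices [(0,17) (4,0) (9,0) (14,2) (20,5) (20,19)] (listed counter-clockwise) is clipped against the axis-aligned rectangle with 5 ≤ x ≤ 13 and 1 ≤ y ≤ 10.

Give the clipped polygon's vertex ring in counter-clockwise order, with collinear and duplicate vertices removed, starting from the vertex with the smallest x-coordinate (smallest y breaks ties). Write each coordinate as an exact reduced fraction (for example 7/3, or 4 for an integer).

Clipped polygon: [(5,1) (23/2,1) (13,8/5) (13,10) (5,10)]

1. After x ≥ 5: [(5,35/2) (5,0) (9,0) (14,2) (20,5) (20,19)]
2. After x ≤ 13: [(13,183/10) (5,35/2) (5,0) (9,0) (13,8/5)]
3. After y ≥ 1: [(13,183/10) (5,35/2) (5,1) (23/2,1) (13,8/5)]
4. After y ≤ 10: [(13,10) (5,10) (5,1) (23/2,1) (13,8/5)]
5. Canonical ring: [(5,1) (23/2,1) (13,8/5) (13,10) (5,10)]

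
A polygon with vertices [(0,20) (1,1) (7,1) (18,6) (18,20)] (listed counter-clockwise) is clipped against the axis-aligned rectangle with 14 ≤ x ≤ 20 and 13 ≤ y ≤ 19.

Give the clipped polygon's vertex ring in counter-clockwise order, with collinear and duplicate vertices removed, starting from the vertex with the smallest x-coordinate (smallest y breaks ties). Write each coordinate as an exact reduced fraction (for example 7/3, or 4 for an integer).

1. After x ≥ 14: [(14,20) (14,46/11) (18,6) (18,20)]
2. After x ≤ 20: [(14,20) (14,46/11) (18,6) (18,20)]
3. After y ≥ 13: [(14,20) (14,13) (18,13) (18,20)]
4. After y ≤ 19: [(14,19) (14,13) (18,13) (18,19)]
5. Canonical ring: [(14,13) (18,13) (18,19) (14,19)]

Clipped polygon: [(14,13) (18,13) (18,19) (14,19)]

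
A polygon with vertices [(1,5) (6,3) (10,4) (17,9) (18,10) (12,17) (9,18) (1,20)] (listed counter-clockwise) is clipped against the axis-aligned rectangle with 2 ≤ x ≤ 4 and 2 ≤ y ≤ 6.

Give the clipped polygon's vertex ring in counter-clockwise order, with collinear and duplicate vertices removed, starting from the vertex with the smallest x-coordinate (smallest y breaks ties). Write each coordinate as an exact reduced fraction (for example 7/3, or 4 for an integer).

Clipped polygon: [(2,23/5) (4,19/5) (4,6) (2,6)]

1. After x ≥ 2: [(2,23/5) (6,3) (10,4) (17,9) (18,10) (12,17) (9,18) (2,79/4)]
2. After x ≤ 4: [(2,23/5) (4,19/5) (4,77/4) (2,79/4)]
3. After y ≥ 2: [(2,23/5) (4,19/5) (4,77/4) (2,79/4)]
4. After y ≤ 6: [(2,6) (2,23/5) (4,19/5) (4,6)]
5. Canonical ring: [(2,23/5) (4,19/5) (4,6) (2,6)]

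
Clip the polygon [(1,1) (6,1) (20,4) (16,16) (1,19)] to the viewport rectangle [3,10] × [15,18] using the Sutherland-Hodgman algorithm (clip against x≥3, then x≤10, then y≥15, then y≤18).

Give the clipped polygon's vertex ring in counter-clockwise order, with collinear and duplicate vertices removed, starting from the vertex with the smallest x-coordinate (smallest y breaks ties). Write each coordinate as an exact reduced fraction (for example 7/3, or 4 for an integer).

1. After x ≥ 3: [(3,1) (6,1) (20,4) (16,16) (3,93/5)]
2. After x ≤ 10: [(3,1) (6,1) (10,13/7) (10,86/5) (3,93/5)]
3. After y ≥ 15: [(3,15) (10,15) (10,86/5) (3,93/5)]
4. After y ≤ 18: [(3,18) (3,15) (10,15) (10,86/5) (6,18)]
5. Canonical ring: [(3,15) (10,15) (10,86/5) (6,18) (3,18)]

Clipped polygon: [(3,15) (10,15) (10,86/5) (6,18) (3,18)]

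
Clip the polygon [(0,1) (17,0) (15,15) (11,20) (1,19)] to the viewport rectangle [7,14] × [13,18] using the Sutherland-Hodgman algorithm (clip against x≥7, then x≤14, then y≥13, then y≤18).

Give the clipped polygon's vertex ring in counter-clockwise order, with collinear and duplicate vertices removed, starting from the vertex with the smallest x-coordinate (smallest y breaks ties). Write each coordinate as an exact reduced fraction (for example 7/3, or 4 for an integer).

1. After x ≥ 7: [(7,10/17) (17,0) (15,15) (11,20) (7,98/5)]
2. After x ≤ 14: [(7,10/17) (14,3/17) (14,65/4) (11,20) (7,98/5)]
3. After y ≥ 13: [(7,13) (14,13) (14,65/4) (11,20) (7,98/5)]
4. After y ≤ 18: [(7,18) (7,13) (14,13) (14,65/4) (63/5,18)]
5. Canonical ring: [(7,13) (14,13) (14,65/4) (63/5,18) (7,18)]

Clipped polygon: [(7,13) (14,13) (14,65/4) (63/5,18) (7,18)]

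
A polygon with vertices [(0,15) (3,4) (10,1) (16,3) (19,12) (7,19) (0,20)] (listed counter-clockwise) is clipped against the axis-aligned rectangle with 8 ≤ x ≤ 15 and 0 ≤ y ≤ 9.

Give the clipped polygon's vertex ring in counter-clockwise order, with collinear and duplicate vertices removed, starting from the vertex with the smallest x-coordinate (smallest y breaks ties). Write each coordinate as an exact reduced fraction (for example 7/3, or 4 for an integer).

Clipped polygon: [(8,13/7) (10,1) (15,8/3) (15,9) (8,9)]

1. After x ≥ 8: [(8,13/7) (10,1) (16,3) (19,12) (8,221/12)]
2. After x ≤ 15: [(8,13/7) (10,1) (15,8/3) (15,43/3) (8,221/12)]
3. After y ≥ 0: [(8,13/7) (10,1) (15,8/3) (15,43/3) (8,221/12)]
4. After y ≤ 9: [(8,9) (8,13/7) (10,1) (15,8/3) (15,9)]
5. Canonical ring: [(8,13/7) (10,1) (15,8/3) (15,9) (8,9)]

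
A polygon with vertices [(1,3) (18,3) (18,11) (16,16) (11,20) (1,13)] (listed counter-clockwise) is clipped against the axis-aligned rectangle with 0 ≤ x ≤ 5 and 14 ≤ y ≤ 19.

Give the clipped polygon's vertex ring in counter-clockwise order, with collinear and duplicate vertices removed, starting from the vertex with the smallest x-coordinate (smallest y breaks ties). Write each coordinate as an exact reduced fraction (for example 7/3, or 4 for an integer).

Clipped polygon: [(17/7,14) (5,14) (5,79/5)]

1. After x ≥ 0: [(1,3) (18,3) (18,11) (16,16) (11,20) (1,13)]
2. After x ≤ 5: [(1,3) (5,3) (5,79/5) (1,13)]
3. After y ≥ 14: [(5,14) (5,79/5) (17/7,14)]
4. After y ≤ 19: [(5,14) (5,79/5) (17/7,14)]
5. Canonical ring: [(17/7,14) (5,14) (5,79/5)]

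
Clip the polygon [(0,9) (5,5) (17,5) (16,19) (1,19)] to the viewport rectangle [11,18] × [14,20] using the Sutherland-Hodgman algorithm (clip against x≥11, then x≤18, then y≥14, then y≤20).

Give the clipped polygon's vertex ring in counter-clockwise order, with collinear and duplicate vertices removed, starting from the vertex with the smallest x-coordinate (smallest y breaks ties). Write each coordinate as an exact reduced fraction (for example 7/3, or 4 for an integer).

Clipped polygon: [(11,14) (229/14,14) (16,19) (11,19)]

1. After x ≥ 11: [(11,5) (17,5) (16,19) (11,19)]
2. After x ≤ 18: [(11,5) (17,5) (16,19) (11,19)]
3. After y ≥ 14: [(11,14) (229/14,14) (16,19) (11,19)]
4. After y ≤ 20: [(11,14) (229/14,14) (16,19) (11,19)]
5. Canonical ring: [(11,14) (229/14,14) (16,19) (11,19)]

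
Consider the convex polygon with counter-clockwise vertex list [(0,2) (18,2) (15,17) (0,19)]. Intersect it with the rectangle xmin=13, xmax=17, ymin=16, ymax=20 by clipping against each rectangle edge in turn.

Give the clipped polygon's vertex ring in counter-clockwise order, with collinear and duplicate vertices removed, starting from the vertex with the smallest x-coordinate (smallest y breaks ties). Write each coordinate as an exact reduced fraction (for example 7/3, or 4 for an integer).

1. After x ≥ 13: [(13,2) (18,2) (15,17) (13,259/15)]
2. After x ≤ 17: [(13,2) (17,2) (17,7) (15,17) (13,259/15)]
3. After y ≥ 16: [(13,16) (76/5,16) (15,17) (13,259/15)]
4. After y ≤ 20: [(13,16) (76/5,16) (15,17) (13,259/15)]
5. Canonical ring: [(13,16) (76/5,16) (15,17) (13,259/15)]

Clipped polygon: [(13,16) (76/5,16) (15,17) (13,259/15)]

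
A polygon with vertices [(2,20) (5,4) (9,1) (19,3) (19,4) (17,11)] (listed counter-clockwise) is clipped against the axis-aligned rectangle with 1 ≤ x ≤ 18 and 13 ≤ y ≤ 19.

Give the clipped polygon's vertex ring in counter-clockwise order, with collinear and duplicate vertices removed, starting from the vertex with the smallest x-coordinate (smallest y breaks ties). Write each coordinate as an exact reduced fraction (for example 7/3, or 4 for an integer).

1. After x ≥ 1: [(2,20) (5,4) (9,1) (19,3) (19,4) (17,11)]
2. After x ≤ 18: [(2,20) (5,4) (9,1) (18,14/5) (18,15/2) (17,11)]
3. After y ≥ 13: [(41/3,13) (2,20) (53/16,13)]
4. After y ≤ 19: [(41/3,13) (11/3,19) (35/16,19) (53/16,13)]
5. Canonical ring: [(35/16,19) (53/16,13) (41/3,13) (11/3,19)]

Clipped polygon: [(35/16,19) (53/16,13) (41/3,13) (11/3,19)]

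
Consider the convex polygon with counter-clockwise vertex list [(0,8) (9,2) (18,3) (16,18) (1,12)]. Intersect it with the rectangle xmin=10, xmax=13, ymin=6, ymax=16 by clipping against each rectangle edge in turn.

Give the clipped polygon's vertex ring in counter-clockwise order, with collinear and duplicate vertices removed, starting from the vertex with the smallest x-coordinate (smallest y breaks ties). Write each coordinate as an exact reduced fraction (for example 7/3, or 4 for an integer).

Clipped polygon: [(10,6) (13,6) (13,16) (11,16) (10,78/5)]

1. After x ≥ 10: [(10,19/9) (18,3) (16,18) (10,78/5)]
2. After x ≤ 13: [(10,19/9) (13,22/9) (13,84/5) (10,78/5)]
3. After y ≥ 6: [(10,6) (13,6) (13,84/5) (10,78/5)]
4. After y ≤ 16: [(10,6) (13,6) (13,16) (11,16) (10,78/5)]
5. Canonical ring: [(10,6) (13,6) (13,16) (11,16) (10,78/5)]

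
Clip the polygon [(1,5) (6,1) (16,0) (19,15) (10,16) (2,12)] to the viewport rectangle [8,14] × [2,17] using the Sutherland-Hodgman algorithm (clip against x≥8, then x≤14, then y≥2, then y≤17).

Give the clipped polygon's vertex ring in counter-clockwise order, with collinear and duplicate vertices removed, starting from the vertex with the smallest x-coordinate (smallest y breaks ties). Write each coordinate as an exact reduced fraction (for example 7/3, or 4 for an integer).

1. After x ≥ 8: [(8,4/5) (16,0) (19,15) (10,16) (8,15)]
2. After x ≤ 14: [(8,4/5) (14,1/5) (14,140/9) (10,16) (8,15)]
3. After y ≥ 2: [(8,2) (14,2) (14,140/9) (10,16) (8,15)]
4. After y ≤ 17: [(8,2) (14,2) (14,140/9) (10,16) (8,15)]
5. Canonical ring: [(8,2) (14,2) (14,140/9) (10,16) (8,15)]

Clipped polygon: [(8,2) (14,2) (14,140/9) (10,16) (8,15)]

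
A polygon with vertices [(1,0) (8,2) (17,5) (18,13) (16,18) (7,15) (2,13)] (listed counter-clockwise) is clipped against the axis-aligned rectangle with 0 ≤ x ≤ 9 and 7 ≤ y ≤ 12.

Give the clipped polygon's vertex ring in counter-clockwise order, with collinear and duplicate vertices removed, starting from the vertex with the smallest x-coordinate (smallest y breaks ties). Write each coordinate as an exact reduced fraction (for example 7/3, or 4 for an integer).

Clipped polygon: [(20/13,7) (9,7) (9,12) (25/13,12)]

1. After x ≥ 0: [(1,0) (8,2) (17,5) (18,13) (16,18) (7,15) (2,13)]
2. After x ≤ 9: [(1,0) (8,2) (9,7/3) (9,47/3) (7,15) (2,13)]
3. After y ≥ 7: [(20/13,7) (9,7) (9,47/3) (7,15) (2,13)]
4. After y ≤ 12: [(25/13,12) (20/13,7) (9,7) (9,12)]
5. Canonical ring: [(20/13,7) (9,7) (9,12) (25/13,12)]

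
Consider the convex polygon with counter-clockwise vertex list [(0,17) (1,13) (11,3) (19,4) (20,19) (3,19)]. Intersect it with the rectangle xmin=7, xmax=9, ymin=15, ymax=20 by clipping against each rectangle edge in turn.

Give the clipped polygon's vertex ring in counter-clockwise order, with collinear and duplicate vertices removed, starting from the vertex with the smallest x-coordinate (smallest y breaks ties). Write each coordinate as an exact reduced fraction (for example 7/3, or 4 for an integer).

1. After x ≥ 7: [(7,7) (11,3) (19,4) (20,19) (7,19)]
2. After x ≤ 9: [(7,7) (9,5) (9,19) (7,19)]
3. After y ≥ 15: [(7,15) (9,15) (9,19) (7,19)]
4. After y ≤ 20: [(7,15) (9,15) (9,19) (7,19)]
5. Canonical ring: [(7,15) (9,15) (9,19) (7,19)]

Clipped polygon: [(7,15) (9,15) (9,19) (7,19)]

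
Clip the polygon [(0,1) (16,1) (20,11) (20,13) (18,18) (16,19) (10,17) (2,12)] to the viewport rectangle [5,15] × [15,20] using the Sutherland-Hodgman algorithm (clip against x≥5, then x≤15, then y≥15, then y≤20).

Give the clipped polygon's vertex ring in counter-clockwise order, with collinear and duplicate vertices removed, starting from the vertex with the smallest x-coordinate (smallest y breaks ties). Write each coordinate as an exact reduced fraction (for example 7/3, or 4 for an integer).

Clipped polygon: [(34/5,15) (15,15) (15,56/3) (10,17)]

1. After x ≥ 5: [(5,1) (16,1) (20,11) (20,13) (18,18) (16,19) (10,17) (5,111/8)]
2. After x ≤ 15: [(5,1) (15,1) (15,56/3) (10,17) (5,111/8)]
3. After y ≥ 15: [(15,15) (15,56/3) (10,17) (34/5,15)]
4. After y ≤ 20: [(15,15) (15,56/3) (10,17) (34/5,15)]
5. Canonical ring: [(34/5,15) (15,15) (15,56/3) (10,17)]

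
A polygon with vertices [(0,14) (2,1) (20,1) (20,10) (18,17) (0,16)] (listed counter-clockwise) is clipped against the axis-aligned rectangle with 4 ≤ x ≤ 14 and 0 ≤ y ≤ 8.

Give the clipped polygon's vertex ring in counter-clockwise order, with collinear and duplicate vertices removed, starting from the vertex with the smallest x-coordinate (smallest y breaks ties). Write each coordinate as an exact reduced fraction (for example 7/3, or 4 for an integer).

1. After x ≥ 4: [(4,1) (20,1) (20,10) (18,17) (4,146/9)]
2. After x ≤ 14: [(4,1) (14,1) (14,151/9) (4,146/9)]
3. After y ≥ 0: [(4,1) (14,1) (14,151/9) (4,146/9)]
4. After y ≤ 8: [(4,8) (4,1) (14,1) (14,8)]
5. Canonical ring: [(4,1) (14,1) (14,8) (4,8)]

Clipped polygon: [(4,1) (14,1) (14,8) (4,8)]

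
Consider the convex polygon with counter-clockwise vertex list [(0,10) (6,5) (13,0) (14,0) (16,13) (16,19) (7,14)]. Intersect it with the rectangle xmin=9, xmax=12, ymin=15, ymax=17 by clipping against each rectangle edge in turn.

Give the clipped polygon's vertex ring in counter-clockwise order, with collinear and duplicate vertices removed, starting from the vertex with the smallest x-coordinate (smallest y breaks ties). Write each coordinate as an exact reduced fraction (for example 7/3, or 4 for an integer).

Clipped polygon: [(9,15) (12,15) (12,151/9) (9,136/9)]

1. After x ≥ 9: [(9,20/7) (13,0) (14,0) (16,13) (16,19) (9,136/9)]
2. After x ≤ 12: [(9,20/7) (12,5/7) (12,151/9) (9,136/9)]
3. After y ≥ 15: [(9,15) (12,15) (12,151/9) (9,136/9)]
4. After y ≤ 17: [(9,15) (12,15) (12,151/9) (9,136/9)]
5. Canonical ring: [(9,15) (12,15) (12,151/9) (9,136/9)]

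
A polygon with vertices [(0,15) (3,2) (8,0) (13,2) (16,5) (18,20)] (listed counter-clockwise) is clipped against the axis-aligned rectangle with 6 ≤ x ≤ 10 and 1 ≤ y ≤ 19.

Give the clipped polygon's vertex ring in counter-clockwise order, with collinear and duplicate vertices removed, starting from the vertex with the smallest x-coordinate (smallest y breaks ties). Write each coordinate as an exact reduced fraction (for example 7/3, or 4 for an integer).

1. After x ≥ 6: [(6,50/3) (6,4/5) (8,0) (13,2) (16,5) (18,20)]
2. After x ≤ 10: [(10,160/9) (6,50/3) (6,4/5) (8,0) (10,4/5)]
3. After y ≥ 1: [(10,1) (10,160/9) (6,50/3) (6,1)]
4. After y ≤ 19: [(10,1) (10,160/9) (6,50/3) (6,1)]
5. Canonical ring: [(6,1) (10,1) (10,160/9) (6,50/3)]

Clipped polygon: [(6,1) (10,1) (10,160/9) (6,50/3)]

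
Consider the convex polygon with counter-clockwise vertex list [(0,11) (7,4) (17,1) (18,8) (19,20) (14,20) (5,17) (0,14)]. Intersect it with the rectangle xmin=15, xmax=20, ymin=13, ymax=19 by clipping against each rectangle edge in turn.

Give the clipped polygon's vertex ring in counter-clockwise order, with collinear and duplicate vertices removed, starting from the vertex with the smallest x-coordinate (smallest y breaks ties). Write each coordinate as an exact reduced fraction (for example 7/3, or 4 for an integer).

1. After x ≥ 15: [(15,8/5) (17,1) (18,8) (19,20) (15,20)]
2. After x ≤ 20: [(15,8/5) (17,1) (18,8) (19,20) (15,20)]
3. After y ≥ 13: [(15,13) (221/12,13) (19,20) (15,20)]
4. After y ≤ 19: [(15,19) (15,13) (221/12,13) (227/12,19)]
5. Canonical ring: [(15,13) (221/12,13) (227/12,19) (15,19)]

Clipped polygon: [(15,13) (221/12,13) (227/12,19) (15,19)]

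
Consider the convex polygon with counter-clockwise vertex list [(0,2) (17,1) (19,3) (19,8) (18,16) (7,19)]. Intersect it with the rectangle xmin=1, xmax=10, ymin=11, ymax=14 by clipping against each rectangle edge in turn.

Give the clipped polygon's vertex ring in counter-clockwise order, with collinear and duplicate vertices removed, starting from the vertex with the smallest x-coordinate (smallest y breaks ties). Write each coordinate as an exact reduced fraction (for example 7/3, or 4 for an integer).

Clipped polygon: [(63/17,11) (10,11) (10,14) (84/17,14)]

1. After x ≥ 1: [(1,31/7) (1,33/17) (17,1) (19,3) (19,8) (18,16) (7,19)]
2. After x ≤ 10: [(1,31/7) (1,33/17) (10,24/17) (10,200/11) (7,19)]
3. After y ≥ 11: [(63/17,11) (10,11) (10,200/11) (7,19)]
4. After y ≤ 14: [(84/17,14) (63/17,11) (10,11) (10,14)]
5. Canonical ring: [(63/17,11) (10,11) (10,14) (84/17,14)]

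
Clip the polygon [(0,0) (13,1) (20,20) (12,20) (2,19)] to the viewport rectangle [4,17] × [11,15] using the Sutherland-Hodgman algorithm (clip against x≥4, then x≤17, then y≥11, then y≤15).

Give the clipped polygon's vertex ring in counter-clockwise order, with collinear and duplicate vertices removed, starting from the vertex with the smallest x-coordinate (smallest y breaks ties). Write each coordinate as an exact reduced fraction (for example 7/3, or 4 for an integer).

Clipped polygon: [(4,11) (317/19,11) (17,83/7) (17,15) (4,15)]

1. After x ≥ 4: [(4,4/13) (13,1) (20,20) (12,20) (4,96/5)]
2. After x ≤ 17: [(4,4/13) (13,1) (17,83/7) (17,20) (12,20) (4,96/5)]
3. After y ≥ 11: [(4,11) (317/19,11) (17,83/7) (17,20) (12,20) (4,96/5)]
4. After y ≤ 15: [(4,15) (4,11) (317/19,11) (17,83/7) (17,15)]
5. Canonical ring: [(4,11) (317/19,11) (17,83/7) (17,15) (4,15)]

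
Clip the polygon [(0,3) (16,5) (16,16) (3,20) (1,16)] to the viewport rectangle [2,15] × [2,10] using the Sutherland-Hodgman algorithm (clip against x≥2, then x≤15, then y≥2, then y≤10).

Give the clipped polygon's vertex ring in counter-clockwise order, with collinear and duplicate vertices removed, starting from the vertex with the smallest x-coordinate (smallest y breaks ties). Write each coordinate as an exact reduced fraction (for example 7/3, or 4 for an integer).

Clipped polygon: [(2,13/4) (15,39/8) (15,10) (2,10)]

1. After x ≥ 2: [(2,13/4) (16,5) (16,16) (3,20) (2,18)]
2. After x ≤ 15: [(2,13/4) (15,39/8) (15,212/13) (3,20) (2,18)]
3. After y ≥ 2: [(2,13/4) (15,39/8) (15,212/13) (3,20) (2,18)]
4. After y ≤ 10: [(2,10) (2,13/4) (15,39/8) (15,10)]
5. Canonical ring: [(2,13/4) (15,39/8) (15,10) (2,10)]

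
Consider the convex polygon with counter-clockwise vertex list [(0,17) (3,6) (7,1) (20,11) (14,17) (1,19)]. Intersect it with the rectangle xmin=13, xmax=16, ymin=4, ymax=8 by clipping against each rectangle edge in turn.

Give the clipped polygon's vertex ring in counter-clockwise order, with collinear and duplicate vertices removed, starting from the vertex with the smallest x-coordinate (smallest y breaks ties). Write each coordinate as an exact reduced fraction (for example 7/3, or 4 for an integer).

1. After x ≥ 13: [(13,73/13) (20,11) (14,17) (13,223/13)]
2. After x ≤ 16: [(13,73/13) (16,103/13) (16,15) (14,17) (13,223/13)]
3. After y ≥ 4: [(13,73/13) (16,103/13) (16,15) (14,17) (13,223/13)]
4. After y ≤ 8: [(13,8) (13,73/13) (16,103/13) (16,8)]
5. Canonical ring: [(13,73/13) (16,103/13) (16,8) (13,8)]

Clipped polygon: [(13,73/13) (16,103/13) (16,8) (13,8)]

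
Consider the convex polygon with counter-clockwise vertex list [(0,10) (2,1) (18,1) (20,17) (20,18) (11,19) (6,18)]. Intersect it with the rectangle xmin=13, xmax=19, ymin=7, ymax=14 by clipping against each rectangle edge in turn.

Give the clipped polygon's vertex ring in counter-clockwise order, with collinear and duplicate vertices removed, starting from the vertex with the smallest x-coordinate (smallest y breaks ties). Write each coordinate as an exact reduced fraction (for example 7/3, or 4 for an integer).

1. After x ≥ 13: [(13,1) (18,1) (20,17) (20,18) (13,169/9)]
2. After x ≤ 19: [(13,1) (18,1) (19,9) (19,163/9) (13,169/9)]
3. After y ≥ 7: [(13,7) (75/4,7) (19,9) (19,163/9) (13,169/9)]
4. After y ≤ 14: [(13,14) (13,7) (75/4,7) (19,9) (19,14)]
5. Canonical ring: [(13,7) (75/4,7) (19,9) (19,14) (13,14)]

Clipped polygon: [(13,7) (75/4,7) (19,9) (19,14) (13,14)]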